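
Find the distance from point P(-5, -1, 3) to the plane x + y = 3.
d = |1(-5) + 1(-1) + 0(3) - (3)| / √(1² + 1² + 0²) = 9/√2 = 6.364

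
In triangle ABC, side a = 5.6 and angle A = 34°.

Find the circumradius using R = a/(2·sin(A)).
R = a/(2·sin(A)) = 5.6/(2·sin(34°))
R = 5.6/(2·0.559193) = 5.6/1.118386 = 5.007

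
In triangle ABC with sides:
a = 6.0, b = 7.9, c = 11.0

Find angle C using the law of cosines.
cos(C) = (a² + b² - c²)/(2ab)
cos(C) = (6.0² + 7.9² - 11.0²)/(2·6.0·7.9) = -22.59/94.8 = -0.238291
C = arccos(-0.238291) = 103.8°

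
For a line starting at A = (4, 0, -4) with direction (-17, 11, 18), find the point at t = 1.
P(1) = (4 + (-17)(1), 0 + 11(1), -4 + 18(1)) = (-13, 11, 14)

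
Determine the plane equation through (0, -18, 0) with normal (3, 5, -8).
d = n·P = (3)(0) + (5)(-18) + (-8)(0) = -90
Plane: 3x + 5y - 8z = -90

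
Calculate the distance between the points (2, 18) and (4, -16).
Using the distance formula: d = sqrt((x₂-x₁)² + (y₂-y₁)²)
dx = 4 - 2 = 2
dy = (-16) - 18 = -34
d = sqrt(2² + (-34)²) = sqrt(4 + 1156) = sqrt(1160) = 34.06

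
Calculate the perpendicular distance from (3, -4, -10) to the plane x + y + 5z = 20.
d = |1(3) + 1(-4) + 5(-10) - (20)| / √(1² + 1² + 5²) = 71/√27 = 13.66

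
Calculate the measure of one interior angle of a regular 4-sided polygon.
Interior angle of a regular n-gon = (n-2)*180/n
Interior angle = (4-2)*180/4
Interior angle = 2*180/4
Interior angle = 360/4
Interior angle = 90 degrees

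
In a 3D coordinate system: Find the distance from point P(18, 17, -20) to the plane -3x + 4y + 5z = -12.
d = |(-3)(18) + 4(17) + 5(-20) - (-12)| / √((-3)² + 4² + 5²) = 74/√50 = 10.47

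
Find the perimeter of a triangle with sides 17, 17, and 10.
Perimeter = sum of all sides
Perimeter = 17 + 17 + 10
Perimeter = 44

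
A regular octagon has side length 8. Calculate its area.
For a regular 8-gon with side length s = 8:
Apothem a = s / (2*tan(pi/8)) = 8 / (2*tan(pi/8)) ≈ 9.6569
Perimeter P = 8 * 8 = 64
Area = (1/2) * P * a = (1/2) * 64 * 9.6569 = 309.02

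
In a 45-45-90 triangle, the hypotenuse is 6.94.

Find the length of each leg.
In a 45-45-90 triangle, hypotenuse = leg·√2  →  leg = hypotenuse/√2
leg = 6.94/√2 = 4.907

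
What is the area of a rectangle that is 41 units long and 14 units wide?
Area = length * width
Area = 41 * 14
Area = 574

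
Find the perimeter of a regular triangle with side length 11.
Perimeter = number of sides * side length
Perimeter = 3 * 11
Perimeter = 33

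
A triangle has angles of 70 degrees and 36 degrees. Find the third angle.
Sum of angles in a triangle = 180 degrees
Third angle = 180 - 70 - 36
Third angle = 74 degrees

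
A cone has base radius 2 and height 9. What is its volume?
Volume = (1/3) * pi * r² * h
Volume = (1/3) * pi * 2² * 9
Volume = (1/3) * pi * 4 * 9
Volume = (1/3) * pi * 36
Volume = 37.70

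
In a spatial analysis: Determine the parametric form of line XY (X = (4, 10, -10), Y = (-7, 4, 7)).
Direction vector d = Y - X = (-11, -6, 17)
x = 4 - 11t, y = 10 - 6t, z = -10 + 17t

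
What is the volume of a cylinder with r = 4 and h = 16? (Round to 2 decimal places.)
Volume = pi * r² * h
Volume = pi * 4² * 16
Volume = pi * 16 * 16
Volume = pi * 256
Volume = 804.25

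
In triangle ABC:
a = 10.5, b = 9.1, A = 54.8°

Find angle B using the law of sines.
sin(B)/b = sin(A)/a
sin(B) = b·sin(A)/a = 9.1·sin(54.8°)/10.5 = 0.708192
B = arcsin(0.708192) = 45.09°  (b ≤ a, so B ≤ A and the acute solution is unique)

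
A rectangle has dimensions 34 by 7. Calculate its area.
Area = length * width
Area = 34 * 7
Area = 238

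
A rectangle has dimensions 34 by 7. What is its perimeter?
Perimeter = 2 * (length + width)
Perimeter = 2 * (34 + 7)
Perimeter = 2 * 41
Perimeter = 82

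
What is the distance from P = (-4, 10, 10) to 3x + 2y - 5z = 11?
d = |3(-4) + 2(10) + (-5)(10) - (11)| / √(3² + 2² + (-5)²) = 53/√38 = 8.598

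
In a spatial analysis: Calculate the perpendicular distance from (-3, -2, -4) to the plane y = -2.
d = |0(-3) + 1(-2) + 0(-4) - (-2)| / √(0² + 1² + 0²) = 0/√1 = 0.0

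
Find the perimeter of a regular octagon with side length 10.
Perimeter = number of sides * side length
Perimeter = 8 * 10
Perimeter = 80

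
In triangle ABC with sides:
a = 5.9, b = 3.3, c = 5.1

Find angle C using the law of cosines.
cos(C) = (a² + b² - c²)/(2ab)
cos(C) = (5.9² + 3.3² - 5.1²)/(2·5.9·3.3) = 19.69/38.94 = 0.505650
C = arccos(0.505650) = 59.63°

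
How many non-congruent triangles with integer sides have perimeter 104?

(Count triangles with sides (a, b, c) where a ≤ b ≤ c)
With a ≤ b ≤ c and a + b + c = 104, the triangle inequality a + b > c gives c < 104/2, so c ≤ 51.
Iterate a from 1 to ⌊p/3⌋ = 34; for each a, b ranges from a to ⌊(p−a)/2⌋ with c = p − a − b, keeping only c ≥ b.
Triples: (2, 51, 51), (3, 50, 51), (4, 49, 51), …
Count = 225 triangles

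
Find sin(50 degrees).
sin(50 degrees) = 0.766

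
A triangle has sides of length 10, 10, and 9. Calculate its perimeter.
Perimeter = sum of all sides
Perimeter = 10 + 10 + 9
Perimeter = 29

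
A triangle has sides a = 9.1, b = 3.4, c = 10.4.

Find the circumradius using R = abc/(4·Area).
s = (a+b+c)/2 = 11.45
Area = √(s(s-a)(s-b)(s-c)) = √(11.45·2.35·8.05·1.05) = 15.081
R = abc/(4·Area) = (9.1·3.4·10.4)/(4·15.081) = 321.776/60.324 = 5.334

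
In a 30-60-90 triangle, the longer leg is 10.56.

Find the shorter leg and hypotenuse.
In a 30-60-90 triangle, sides are in ratio 1 : √3 : 2.
Long leg = short leg·√3  →  short leg = 10.56/√3 = 6.097
Hypotenuse = 2·(short leg) = 2·10.56/√3 = 12.19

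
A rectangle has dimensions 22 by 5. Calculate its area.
Area = length * width
Area = 22 * 5
Area = 110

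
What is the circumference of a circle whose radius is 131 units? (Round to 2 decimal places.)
Circumference = 2 * pi * r
Circumference = 2 * pi * 131
Circumference = 823.10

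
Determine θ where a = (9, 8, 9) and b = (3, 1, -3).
a·b = 8, |a|² = 226, |b|² = 19
cos θ = 8/√4294 ≈ 0.1221
θ ≈ 82.99°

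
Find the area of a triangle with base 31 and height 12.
Area = (1/2) * base * height
Area = (1/2) * 31 * 12
Area = 186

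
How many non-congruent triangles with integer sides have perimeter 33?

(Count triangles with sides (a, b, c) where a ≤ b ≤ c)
With a ≤ b ≤ c and a + b + c = 33, the triangle inequality a + b > c gives c < 33/2, so c ≤ 16.
Iterate a from 1 to ⌊p/3⌋ = 11; for each a, b ranges from a to ⌊(p−a)/2⌋ with c = p − a − b, keeping only c ≥ b.
Triples: (1, 16, 16), (2, 15, 16), (3, 14, 16), …
Count = 27 triangles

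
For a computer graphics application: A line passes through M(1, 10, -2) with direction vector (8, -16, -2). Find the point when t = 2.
P(2) = (1 + 8(2), 10 + (-16)(2), -2 + (-2)(2)) = (17, -22, -6)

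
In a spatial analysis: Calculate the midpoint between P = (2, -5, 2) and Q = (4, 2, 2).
Midpoint = ((2+4)/2, (-5+2)/2, (2+2)/2) = (3, -1.5, 2)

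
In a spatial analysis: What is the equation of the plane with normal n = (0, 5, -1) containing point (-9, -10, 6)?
d = n·P = (0)(-9) + (5)(-10) + (-1)(6) = -56
Plane: 5y - z = -56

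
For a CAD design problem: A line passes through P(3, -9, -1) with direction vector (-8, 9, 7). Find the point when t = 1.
P(1) = (3 + (-8)(1), -9 + 9(1), -1 + 7(1)) = (-5, 0, 6)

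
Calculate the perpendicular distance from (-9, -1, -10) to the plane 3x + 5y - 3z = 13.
d = |3(-9) + 5(-1) + (-3)(-10) - (13)| / √(3² + 5² + (-3)²) = 15/√43 = 2.287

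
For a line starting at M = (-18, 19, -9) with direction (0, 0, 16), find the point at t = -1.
P(-1) = (-18 + 0(-1), 19 + 0(-1), -9 + 16(-1)) = (-18, 19, -25)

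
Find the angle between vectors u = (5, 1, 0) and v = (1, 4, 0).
u·v = 9, |u|² = 26, |v|² = 17
cos θ = 9/√442 ≈ 0.4281
θ ≈ 64.65°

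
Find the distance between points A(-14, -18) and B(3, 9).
Using the distance formula: d = sqrt((x₂-x₁)² + (y₂-y₁)²)
dx = 3 - (-14) = 17
dy = 9 - (-18) = 27
d = sqrt(17² + 27²) = sqrt(289 + 729) = sqrt(1018) = 31.91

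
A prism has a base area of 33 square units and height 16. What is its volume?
Volume = base area * height
Volume = 33 * 16
Volume = 528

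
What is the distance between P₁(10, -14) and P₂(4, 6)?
Using the distance formula: d = sqrt((x₂-x₁)² + (y₂-y₁)²)
dx = 4 - 10 = -6
dy = 6 - (-14) = 20
d = sqrt((-6)² + 20²) = sqrt(36 + 400) = sqrt(436) = 20.88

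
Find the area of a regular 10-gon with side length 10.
For a regular 10-gon with side length s = 10:
Apothem a = s / (2*tan(pi/10)) = 10 / (2*tan(pi/10)) ≈ 15.3884
Perimeter P = 10 * 10 = 100
Area = (1/2) * P * a = (1/2) * 100 * 15.3884 = 769.42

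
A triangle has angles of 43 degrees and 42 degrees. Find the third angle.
Sum of angles in a triangle = 180 degrees
Third angle = 180 - 43 - 42
Third angle = 95 degrees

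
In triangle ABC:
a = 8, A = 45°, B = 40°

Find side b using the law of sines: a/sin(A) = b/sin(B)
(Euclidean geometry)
b = a·sin(B)/sin(A) = 8·sin(40°)/sin(45°)
b = 8·0.642788/0.707107 = 7.272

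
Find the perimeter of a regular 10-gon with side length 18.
Perimeter = number of sides * side length
Perimeter = 10 * 18
Perimeter = 180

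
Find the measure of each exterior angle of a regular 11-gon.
Exterior angle of a regular n-gon = 360/n
Exterior angle = 360/11
Exterior angle = 32.73 degrees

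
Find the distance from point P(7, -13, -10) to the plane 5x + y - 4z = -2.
d = |5(7) + 1(-13) + (-4)(-10) - (-2)| / √(5² + 1² + (-4)²) = 64/√42 = 9.875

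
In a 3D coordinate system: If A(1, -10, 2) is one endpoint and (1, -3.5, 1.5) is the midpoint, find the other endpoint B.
B = (2×1 - 1, 2×(-3.5) - (-10), 2×1.5 - 2) = (1, 3, 1)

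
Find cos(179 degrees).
cos(179 degrees) = -0.9998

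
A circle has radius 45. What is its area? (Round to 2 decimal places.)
Area = pi * r²
Area = pi * 45²
Area = pi * 2025
Area = 6361.73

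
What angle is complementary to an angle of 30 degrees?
Complementary angles sum to 90 degrees.
Other angle = 90 - 30
Other angle = 60 degrees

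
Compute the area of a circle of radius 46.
Area = pi * r²
Area = pi * 46²
Area = pi * 2116
Area = 6647.61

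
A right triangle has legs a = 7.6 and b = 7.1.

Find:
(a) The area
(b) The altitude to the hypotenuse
(a) Area = ½ab = ½·7.6·7.1 = 26.98
(b) Hypotenuse c = √(7.6² + 7.1²) = √108.17 = 10.4005
    Area = ½·c·h_c  →  h_c = 2·Area/c = 2·26.98/10.4005 = 5.188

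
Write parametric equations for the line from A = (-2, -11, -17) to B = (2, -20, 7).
Direction vector d = B - A = (4, -9, 24)
x = -2 + 4t, y = -11 - 9t, z = -17 + 24t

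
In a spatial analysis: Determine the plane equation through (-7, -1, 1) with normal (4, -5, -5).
d = n·P = (4)(-7) + (-5)(-1) + (-5)(1) = -28
Plane: 4x - 5y - 5z = -28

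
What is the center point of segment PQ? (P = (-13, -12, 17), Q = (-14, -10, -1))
Midpoint = ((-13-14)/2, (-12-10)/2, (17-1)/2) = (-13.5, -11, 8)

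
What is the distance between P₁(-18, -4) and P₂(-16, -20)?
Using the distance formula: d = sqrt((x₂-x₁)² + (y₂-y₁)²)
dx = (-16) - (-18) = 2
dy = (-20) - (-4) = -16
d = sqrt(2² + (-16)²) = sqrt(4 + 256) = sqrt(260) = 16.12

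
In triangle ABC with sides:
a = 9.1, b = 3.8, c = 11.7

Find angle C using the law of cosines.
cos(C) = (a² + b² - c²)/(2ab)
cos(C) = (9.1² + 3.8² - 11.7²)/(2·9.1·3.8) = -39.64/69.16 = -0.573164
C = arccos(-0.573164) = 125°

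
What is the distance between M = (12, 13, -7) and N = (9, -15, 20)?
d = √[(-3)² + (-28)² + (27)²] = √1522 = 39.01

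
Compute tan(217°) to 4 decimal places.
tan(217 degrees) = 0.7536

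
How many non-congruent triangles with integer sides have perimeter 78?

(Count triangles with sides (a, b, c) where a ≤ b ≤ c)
With a ≤ b ≤ c and a + b + c = 78, the triangle inequality a + b > c gives c < 78/2, so c ≤ 38.
Iterate a from 1 to ⌊p/3⌋ = 26; for each a, b ranges from a to ⌊(p−a)/2⌋ with c = p − a − b, keeping only c ≥ b.
Triples: (2, 38, 38), (3, 37, 38), (4, 36, 38), …
Count = 127 triangles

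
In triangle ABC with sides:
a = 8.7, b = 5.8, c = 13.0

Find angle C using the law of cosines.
cos(C) = (a² + b² - c²)/(2ab)
cos(C) = (8.7² + 5.8² - 13.0²)/(2·8.7·5.8) = -59.67/100.92 = -0.591260
C = arccos(-0.591260) = 126.2°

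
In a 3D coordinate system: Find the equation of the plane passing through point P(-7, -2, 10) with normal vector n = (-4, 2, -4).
d = n·P = (-4)(-7) + (2)(-2) + (-4)(10) = -16
Plane: -4x + 2y - 4z = -16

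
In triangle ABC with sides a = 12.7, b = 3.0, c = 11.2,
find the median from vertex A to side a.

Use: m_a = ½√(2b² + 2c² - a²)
m_a = ½√(2·3.0² + 2·11.2² - 12.7²)
m_a = ½√(18 + 250.88 - 161.29) = ½√107.59 = 5.186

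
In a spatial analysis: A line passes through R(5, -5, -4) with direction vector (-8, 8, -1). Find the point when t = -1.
P(-1) = (5 + (-8)(-1), -5 + 8(-1), -4 + (-1)(-1)) = (13, -13, -3)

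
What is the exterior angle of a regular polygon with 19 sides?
Exterior angle of a regular n-gon = 360/n
Exterior angle = 360/19
Exterior angle = 18.95 degrees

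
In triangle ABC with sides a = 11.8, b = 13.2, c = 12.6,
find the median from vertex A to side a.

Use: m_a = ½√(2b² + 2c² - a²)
m_a = ½√(2·13.2² + 2·12.6² - 11.8²)
m_a = ½√(348.48 + 317.52 - 139.24) = ½√526.76 = 11.48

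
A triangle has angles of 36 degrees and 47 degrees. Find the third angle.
Sum of angles in a triangle = 180 degrees
Third angle = 180 - 36 - 47
Third angle = 97 degrees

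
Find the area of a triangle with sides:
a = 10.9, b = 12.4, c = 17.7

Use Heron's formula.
s = (a+b+c)/2 = (10.9+12.4+17.7)/2 = 20.5
A = √(s(s-a)(s-b)(s-c)) = √(20.5·9.6·8.1·2.8)
A = √4463.42 = 66.81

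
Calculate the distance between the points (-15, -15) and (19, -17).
Using the distance formula: d = sqrt((x₂-x₁)² + (y₂-y₁)²)
dx = 19 - (-15) = 34
dy = (-17) - (-15) = -2
d = sqrt(34² + (-2)²) = sqrt(1156 + 4) = sqrt(1160) = 34.06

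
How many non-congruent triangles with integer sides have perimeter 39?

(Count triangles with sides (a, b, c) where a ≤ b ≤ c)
With a ≤ b ≤ c and a + b + c = 39, the triangle inequality a + b > c gives c < 39/2, so c ≤ 19.
Iterate a from 1 to ⌊p/3⌋ = 13; for each a, b ranges from a to ⌊(p−a)/2⌋ with c = p − a − b, keeping only c ≥ b.
Triples: (1, 19, 19), (2, 18, 19), (3, 17, 19), …
Count = 37 triangles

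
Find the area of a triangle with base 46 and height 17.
Area = (1/2) * base * height
Area = (1/2) * 46 * 17
Area = 391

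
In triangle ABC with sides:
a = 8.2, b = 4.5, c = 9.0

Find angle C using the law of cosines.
cos(C) = (a² + b² - c²)/(2ab)
cos(C) = (8.2² + 4.5² - 9.0²)/(2·8.2·4.5) = 6.49/73.8 = 0.087940
C = arccos(0.087940) = 84.95°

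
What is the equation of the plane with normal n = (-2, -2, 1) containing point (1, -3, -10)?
d = n·P = (-2)(1) + (-2)(-3) + (1)(-10) = -6
Plane: -2x - 2y + z = -6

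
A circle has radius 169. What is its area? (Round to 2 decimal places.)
Area = pi * r²
Area = pi * 169²
Area = pi * 28561
Area = 89727.03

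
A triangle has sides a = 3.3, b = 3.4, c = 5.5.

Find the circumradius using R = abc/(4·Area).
s = (a+b+c)/2 = 6.1
Area = √(s(s-a)(s-b)(s-c)) = √(6.1·2.8·2.7·0.6) = 5.26019
R = abc/(4·Area) = (3.3·3.4·5.5)/(4·5.26019) = 61.71/21.04076 = 2.933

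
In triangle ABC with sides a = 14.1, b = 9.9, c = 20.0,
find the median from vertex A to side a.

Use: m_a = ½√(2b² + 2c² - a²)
m_a = ½√(2·9.9² + 2·20.0² - 14.1²)
m_a = ½√(196.02 + 800 - 198.81) = ½√797.21 = 14.12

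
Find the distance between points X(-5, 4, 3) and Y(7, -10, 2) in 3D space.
d = √[(12)² + (-14)² + (-1)²] = √341 = 18.47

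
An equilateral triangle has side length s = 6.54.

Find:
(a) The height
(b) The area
(a) Height h = s·√3/2 = 6.54·√3/2 = 5.664
(b) Area = (√3/4)·s² = (√3/4)·6.54² = (√3/4)·42.7716 = 18.52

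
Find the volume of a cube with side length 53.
Volume = s³
Volume = 53³
Volume = 148877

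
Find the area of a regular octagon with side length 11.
For a regular 8-gon with side length s = 11:
Apothem a = s / (2*tan(pi/8)) = 11 / (2*tan(pi/8)) ≈ 13.2782
Perimeter P = 8 * 11 = 88
Area = (1/2) * P * a = (1/2) * 88 * 13.2782 = 584.24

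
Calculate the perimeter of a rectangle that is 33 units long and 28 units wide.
Perimeter = 2 * (length + width)
Perimeter = 2 * (33 + 28)
Perimeter = 2 * 61
Perimeter = 122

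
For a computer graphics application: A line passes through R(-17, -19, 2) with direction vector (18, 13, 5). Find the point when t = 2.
P(2) = (-17 + 18(2), -19 + 13(2), 2 + 5(2)) = (19, 7, 12)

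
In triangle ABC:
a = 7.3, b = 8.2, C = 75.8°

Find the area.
Using A = ½ab·sin(C):
A = ½·7.3·8.2·sin(75.8°) = ½·59.86·0.969445 = 29.02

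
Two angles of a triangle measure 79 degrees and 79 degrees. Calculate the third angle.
Sum of angles in a triangle = 180 degrees
Third angle = 180 - 79 - 79
Third angle = 22 degrees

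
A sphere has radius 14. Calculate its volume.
Volume = (4/3) * pi * r³
Volume = (4/3) * pi * 14³
Volume = (4/3) * pi * 2744
Volume = 11494.04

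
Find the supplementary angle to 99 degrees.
Supplementary angles sum to 180 degrees.
Other angle = 180 - 99
Other angle = 81 degrees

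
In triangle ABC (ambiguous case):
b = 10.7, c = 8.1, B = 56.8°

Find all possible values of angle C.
sin(C)/c = sin(B)/b  →  sin(C) = c·sin(B)/b = 8.1·sin(56.8°)/10.7 = 0.633438
C₁ = arcsin(0.633438) = 39.3°,  C₂ = 180° - C₁ = 140.7°
Check C₂: A = 180° - 56.8° - 140.7° = -17.5° ≤ 0, rejected
C = 39.3° (one solution)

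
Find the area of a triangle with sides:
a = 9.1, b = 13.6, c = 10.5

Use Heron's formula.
s = (a+b+c)/2 = (9.1+13.6+10.5)/2 = 16.6
A = √(s(s-a)(s-b)(s-c)) = √(16.6·7.5·3·6.1)
A = √2278.35 = 47.73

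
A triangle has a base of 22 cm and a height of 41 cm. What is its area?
Area = (1/2) * base * height
Area = (1/2) * 22 * 41
Area = 451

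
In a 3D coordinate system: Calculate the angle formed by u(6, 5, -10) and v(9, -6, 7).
u·v = -46, |u|² = 161, |v|² = 166
cos θ = -46/√26726 ≈ -0.2814
θ ≈ 106.3°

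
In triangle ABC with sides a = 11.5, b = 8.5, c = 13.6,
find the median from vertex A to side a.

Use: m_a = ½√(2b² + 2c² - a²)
m_a = ½√(2·8.5² + 2·13.6² - 11.5²)
m_a = ½√(144.5 + 369.92 - 132.25) = ½√382.17 = 9.775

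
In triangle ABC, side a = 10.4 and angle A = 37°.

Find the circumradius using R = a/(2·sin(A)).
R = a/(2·sin(A)) = 10.4/(2·sin(37°))
R = 10.4/(2·0.601815) = 10.4/1.203630 = 8.641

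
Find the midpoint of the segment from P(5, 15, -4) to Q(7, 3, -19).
Midpoint = ((5+7)/2, (15+3)/2, (-4-19)/2) = (6, 9, -11.5)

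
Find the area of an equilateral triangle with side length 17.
Area = (sqrt(3)/4) * s²
Area = (sqrt(3)/4) * 17²
Area = (sqrt(3)/4) * 289
Area = 125.14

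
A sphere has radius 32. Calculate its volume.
Volume = (4/3) * pi * r³
Volume = (4/3) * pi * 32³
Volume = (4/3) * pi * 32768
Volume = 137258.28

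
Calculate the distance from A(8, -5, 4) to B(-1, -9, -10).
d = √[(-9)² + (-4)² + (-14)²] = √293 = 17.12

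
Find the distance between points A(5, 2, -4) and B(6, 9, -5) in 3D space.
d = √[(1)² + (7)² + (-1)²] = √51 = 7.141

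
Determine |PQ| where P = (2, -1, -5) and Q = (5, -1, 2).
d = √[(3)² + (0)² + (7)²] = √58 = 7.616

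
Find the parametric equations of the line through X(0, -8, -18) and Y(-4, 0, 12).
Direction vector d = Y - X = (-4, 8, 30)
x = 0 - 4t, y = -8 + 8t, z = -18 + 30t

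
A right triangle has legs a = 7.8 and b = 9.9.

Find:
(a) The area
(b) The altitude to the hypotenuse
(a) Area = ½ab = ½·7.8·9.9 = 38.61
(b) Hypotenuse c = √(7.8² + 9.9²) = √158.85 = 12.6036
    Area = ½·c·h_c  →  h_c = 2·Area/c = 2·38.61/12.6036 = 6.127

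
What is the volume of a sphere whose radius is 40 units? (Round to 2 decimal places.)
Volume = (4/3) * pi * r³
Volume = (4/3) * pi * 40³
Volume = (4/3) * pi * 64000
Volume = 268082.57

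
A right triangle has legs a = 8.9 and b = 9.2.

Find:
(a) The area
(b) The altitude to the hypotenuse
(a) Area = ½ab = ½·8.9·9.2 = 40.94
(b) Hypotenuse c = √(8.9² + 9.2²) = √163.85 = 12.8004
    Area = ½·c·h_c  →  h_c = 2·Area/c = 2·40.94/12.8004 = 6.397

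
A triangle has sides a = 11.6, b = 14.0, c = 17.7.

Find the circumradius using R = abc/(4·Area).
s = (a+b+c)/2 = 21.65
Area = √(s(s-a)(s-b)(s-c)) = √(21.65·10.05·7.65·3.95) = 81.0851
R = abc/(4·Area) = (11.6·14.0·17.7)/(4·81.0851) = 2874.48/324.3404 = 8.863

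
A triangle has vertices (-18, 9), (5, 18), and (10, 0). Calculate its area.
Using the coordinate formula: Area = (1/2)|x₁(y₂-y₃) + x₂(y₃-y₁) + x₃(y₁-y₂)|
Area = (1/2)|(-18)(18-0) + 5(0-9) + 10(9-18)|
Area = (1/2)|(-18)*18 + 5*(-9) + 10*(-9)|
Area = (1/2)|(-324) + (-45) + (-90)|
Area = (1/2)*459 = 229.50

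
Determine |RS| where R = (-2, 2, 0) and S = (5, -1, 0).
d = √[(7)² + (-3)² + (0)²] = √58 = 7.616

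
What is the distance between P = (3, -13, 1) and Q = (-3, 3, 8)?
d = √[(-6)² + (16)² + (7)²] = √341 = 18.47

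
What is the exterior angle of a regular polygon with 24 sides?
Exterior angle of a regular n-gon = 360/n
Exterior angle = 360/24
Exterior angle = 15 degrees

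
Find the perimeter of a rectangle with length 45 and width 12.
Perimeter = 2 * (length + width)
Perimeter = 2 * (45 + 12)
Perimeter = 2 * 57
Perimeter = 114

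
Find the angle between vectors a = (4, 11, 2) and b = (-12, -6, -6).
a·b = -126, |a|² = 141, |b|² = 216
cos θ = -126/√30456 ≈ -0.722
θ ≈ 136.2°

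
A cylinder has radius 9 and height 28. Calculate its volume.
Volume = pi * r² * h
Volume = pi * 9² * 28
Volume = pi * 81 * 28
Volume = pi * 2268
Volume = 7125.13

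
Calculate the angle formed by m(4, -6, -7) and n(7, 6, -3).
m·n = 13, |m|² = 101, |n|² = 94
cos θ = 13/√9494 ≈ 0.1334
θ ≈ 82.33°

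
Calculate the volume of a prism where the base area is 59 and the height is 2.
Volume = base area * height
Volume = 59 * 2
Volume = 118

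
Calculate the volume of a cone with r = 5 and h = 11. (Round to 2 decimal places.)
Volume = (1/3) * pi * r² * h
Volume = (1/3) * pi * 5² * 11
Volume = (1/3) * pi * 25 * 11
Volume = (1/3) * pi * 275
Volume = 287.98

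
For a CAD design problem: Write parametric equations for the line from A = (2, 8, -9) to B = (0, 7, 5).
Direction vector d = B - A = (-2, -1, 14)
x = 2 - 2t, y = 8 - t, z = -9 + 14t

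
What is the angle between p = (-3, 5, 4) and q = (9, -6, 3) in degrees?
p·q = -45, |p|² = 50, |q|² = 126
cos θ = -45/√6300 ≈ -0.5669
θ ≈ 124.5°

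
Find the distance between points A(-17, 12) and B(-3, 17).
Using the distance formula: d = sqrt((x₂-x₁)² + (y₂-y₁)²)
dx = (-3) - (-17) = 14
dy = 17 - 12 = 5
d = sqrt(14² + 5²) = sqrt(196 + 25) = sqrt(221) = 14.87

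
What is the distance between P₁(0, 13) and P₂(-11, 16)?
Using the distance formula: d = sqrt((x₂-x₁)² + (y₂-y₁)²)
dx = (-11) - 0 = -11
dy = 16 - 13 = 3
d = sqrt((-11)² + 3²) = sqrt(121 + 9) = sqrt(130) = 11.40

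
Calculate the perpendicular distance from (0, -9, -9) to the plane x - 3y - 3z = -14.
d = |1(0) + (-3)(-9) + (-3)(-9) - (-14)| / √(1² + (-3)² + (-3)²) = 68/√19 = 15.6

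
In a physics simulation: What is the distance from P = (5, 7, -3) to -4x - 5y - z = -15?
d = |(-4)(5) + (-5)(7) + (-1)(-3) - (-15)| / √((-4)² + (-5)² + (-1)²) = 37/√42 = 5.709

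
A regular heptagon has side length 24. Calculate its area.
For a regular 7-gon with side length s = 24:
Apothem a = s / (2*tan(pi/7)) = 24 / (2*tan(pi/7)) ≈ 24.91826
Perimeter P = 7 * 24 = 168
Area = (1/2) * P * a = (1/2) * 168 * 24.91826 = 2093.13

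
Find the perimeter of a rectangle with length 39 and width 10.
Perimeter = 2 * (length + width)
Perimeter = 2 * (39 + 10)
Perimeter = 2 * 49
Perimeter = 98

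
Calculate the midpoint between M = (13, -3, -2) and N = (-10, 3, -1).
Midpoint = ((13-10)/2, (-3+3)/2, (-2-1)/2) = (1.5, 0, -1.5)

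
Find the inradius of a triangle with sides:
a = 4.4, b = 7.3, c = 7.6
s = (a+b+c)/2 = (4.4+7.3+7.6)/2 = 9.65
Area = √(s(s-a)(s-b)(s-c)) = √(9.65·5.25·2.35·2.05) = 15.6226
r = Area/s = 15.6226/9.65 = 1.619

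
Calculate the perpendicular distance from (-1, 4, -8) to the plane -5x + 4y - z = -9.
d = |(-5)(-1) + 4(4) + (-1)(-8) - (-9)| / √((-5)² + 4² + (-1)²) = 38/√42 = 5.864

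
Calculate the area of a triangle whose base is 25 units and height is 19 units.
Area = (1/2) * base * height
Area = (1/2) * 25 * 19
Area = 237.50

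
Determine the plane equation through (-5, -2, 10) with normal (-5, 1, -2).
d = n·P = (-5)(-5) + (1)(-2) + (-2)(10) = 3
Plane: -5x + y - 2z = 3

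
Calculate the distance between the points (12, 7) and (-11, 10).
Using the distance formula: d = sqrt((x₂-x₁)² + (y₂-y₁)²)
dx = (-11) - 12 = -23
dy = 10 - 7 = 3
d = sqrt((-23)² + 3²) = sqrt(529 + 9) = sqrt(538) = 23.19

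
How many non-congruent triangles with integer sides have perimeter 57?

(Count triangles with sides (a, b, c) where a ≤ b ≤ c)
With a ≤ b ≤ c and a + b + c = 57, the triangle inequality a + b > c gives c < 57/2, so c ≤ 28.
Iterate a from 1 to ⌊p/3⌋ = 19; for each a, b ranges from a to ⌊(p−a)/2⌋ with c = p − a − b, keeping only c ≥ b.
Triples: (1, 28, 28), (2, 27, 28), (3, 26, 28), …
Count = 75 triangles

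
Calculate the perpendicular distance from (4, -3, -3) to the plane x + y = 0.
d = |1(4) + 1(-3) + 0(-3) - (0)| / √(1² + 1² + 0²) = 1/√2 = 0.7071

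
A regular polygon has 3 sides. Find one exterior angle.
Exterior angle of a regular n-gon = 360/n
Exterior angle = 360/3
Exterior angle = 120 degrees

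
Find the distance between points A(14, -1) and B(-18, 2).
Using the distance formula: d = sqrt((x₂-x₁)² + (y₂-y₁)²)
dx = (-18) - 14 = -32
dy = 2 - (-1) = 3
d = sqrt((-32)² + 3²) = sqrt(1024 + 9) = sqrt(1033) = 32.14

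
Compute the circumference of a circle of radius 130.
Circumference = 2 * pi * r
Circumference = 2 * pi * 130
Circumference = 816.81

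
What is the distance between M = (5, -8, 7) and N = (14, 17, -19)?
d = √[(9)² + (25)² + (-26)²] = √1382 = 37.18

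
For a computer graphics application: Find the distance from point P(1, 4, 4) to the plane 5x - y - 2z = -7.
d = |5(1) + (-1)(4) + (-2)(4) - (-7)| / √(5² + (-1)² + (-2)²) = 0/√30 = 0.0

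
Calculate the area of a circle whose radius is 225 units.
Area = pi * r²
Area = pi * 225²
Area = pi * 50625
Area = 159043.13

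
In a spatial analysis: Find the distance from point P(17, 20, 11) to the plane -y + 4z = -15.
d = |0(17) + (-1)(20) + 4(11) - (-15)| / √(0² + (-1)² + 4²) = 39/√17 = 9.459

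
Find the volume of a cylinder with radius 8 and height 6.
Volume = pi * r² * h
Volume = pi * 8² * 6
Volume = pi * 64 * 6
Volume = pi * 384
Volume = 1206.37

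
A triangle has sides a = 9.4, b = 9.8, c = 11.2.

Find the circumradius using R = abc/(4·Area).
s = (a+b+c)/2 = 15.2
Area = √(s(s-a)(s-b)(s-c)) = √(15.2·5.8·5.4·4) = 43.6378
R = abc/(4·Area) = (9.4·9.8·11.2)/(4·43.6378) = 1031.744/174.5512 = 5.911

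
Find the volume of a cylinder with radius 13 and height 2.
Volume = pi * r² * h
Volume = pi * 13² * 2
Volume = pi * 169 * 2
Volume = pi * 338
Volume = 1061.86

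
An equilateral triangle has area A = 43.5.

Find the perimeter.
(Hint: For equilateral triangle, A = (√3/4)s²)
A = (√3/4)s²  →  s² = 4A/√3 = 4·43.5/√3 = 100.459
s = 10.0229
Perimeter = 3s = 30.07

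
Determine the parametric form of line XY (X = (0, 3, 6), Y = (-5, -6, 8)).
Direction vector d = Y - X = (-5, -9, 2)
x = 0 - 5t, y = 3 - 9t, z = 6 + 2t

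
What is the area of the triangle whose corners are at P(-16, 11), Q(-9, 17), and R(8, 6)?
Using the coordinate formula: Area = (1/2)|x₁(y₂-y₃) + x₂(y₃-y₁) + x₃(y₁-y₂)|
Area = (1/2)|(-16)(17-6) + (-9)(6-11) + 8(11-17)|
Area = (1/2)|(-16)*11 + (-9)*(-5) + 8*(-6)|
Area = (1/2)|(-176) + 45 + (-48)|
Area = (1/2)*179 = 89.50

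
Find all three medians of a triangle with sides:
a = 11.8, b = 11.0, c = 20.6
Using m_x = ½√(2y² + 2z² - x²):
m_a = ½√(2·11.0² + 2·20.6² - 11.8²) = ½√951.48 = 15.42
m_b = ½√(2·11.8² + 2·20.6² - 11.0²) = ½√1006.2 = 15.86
m_c = ½√(2·11.8² + 2·11.0² - 20.6²) = ½√96.12 = 4.902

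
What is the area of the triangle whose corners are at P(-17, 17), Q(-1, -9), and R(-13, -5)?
Using the coordinate formula: Area = (1/2)|x₁(y₂-y₃) + x₂(y₃-y₁) + x₃(y₁-y₂)|
Area = (1/2)|(-17)((-9)-(-5)) + (-1)((-5)-17) + (-13)(17-(-9))|
Area = (1/2)|(-17)*(-4) + (-1)*(-22) + (-13)*26|
Area = (1/2)|68 + 22 + (-338)|
Area = (1/2)*248 = 124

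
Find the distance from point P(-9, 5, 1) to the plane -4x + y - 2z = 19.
d = |(-4)(-9) + 1(5) + (-2)(1) - (19)| / √((-4)² + 1² + (-2)²) = 20/√21 = 4.364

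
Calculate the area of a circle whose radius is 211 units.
Area = pi * r²
Area = pi * 211²
Area = pi * 44521
Area = 139866.85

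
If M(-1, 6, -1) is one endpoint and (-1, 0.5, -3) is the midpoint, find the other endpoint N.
N = (2×(-1) - (-1), 2×0.5 - 6, 2×(-3) - (-1)) = (-1, -5, -5)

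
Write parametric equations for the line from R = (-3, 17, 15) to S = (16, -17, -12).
Direction vector d = S - R = (19, -34, -27)
x = -3 + 19t, y = 17 - 34t, z = 15 - 27t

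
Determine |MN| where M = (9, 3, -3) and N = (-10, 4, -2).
d = √[(-19)² + (1)² + (1)²] = √363 = 19.05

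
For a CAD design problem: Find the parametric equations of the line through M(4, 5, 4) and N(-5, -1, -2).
Direction vector d = N - M = (-9, -6, -6)
x = 4 - 9t, y = 5 - 6t, z = 4 - 6t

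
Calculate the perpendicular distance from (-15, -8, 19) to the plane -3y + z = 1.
d = |0(-15) + (-3)(-8) + 1(19) - (1)| / √(0² + (-3)² + 1²) = 42/√10 = 13.28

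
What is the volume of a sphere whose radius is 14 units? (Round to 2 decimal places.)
Volume = (4/3) * pi * r³
Volume = (4/3) * pi * 14³
Volume = (4/3) * pi * 2744
Volume = 11494.04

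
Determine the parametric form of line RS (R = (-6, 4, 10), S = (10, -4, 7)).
Direction vector d = S - R = (16, -8, -3)
x = -6 + 16t, y = 4 - 8t, z = 10 - 3t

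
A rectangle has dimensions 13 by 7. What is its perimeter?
Perimeter = 2 * (length + width)
Perimeter = 2 * (13 + 7)
Perimeter = 2 * 20
Perimeter = 40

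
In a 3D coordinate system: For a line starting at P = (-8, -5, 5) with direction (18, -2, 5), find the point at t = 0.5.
P(0.5) = (-8 + 18(0.5), -5 + (-2)(0.5), 5 + 5(0.5)) = (1, -6, 7.5)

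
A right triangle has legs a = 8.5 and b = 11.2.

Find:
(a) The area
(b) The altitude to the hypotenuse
(a) Area = ½ab = ½·8.5·11.2 = 47.6
(b) Hypotenuse c = √(8.5² + 11.2²) = √197.69 = 14.0602
    Area = ½·c·h_c  →  h_c = 2·Area/c = 2·47.6/14.0602 = 6.771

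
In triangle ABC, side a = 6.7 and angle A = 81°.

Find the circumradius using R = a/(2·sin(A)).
R = a/(2·sin(A)) = 6.7/(2·sin(81°))
R = 6.7/(2·0.987688) = 6.7/1.975377 = 3.392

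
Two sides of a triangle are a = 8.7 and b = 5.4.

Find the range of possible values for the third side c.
By the triangle inequality: |a - b| < c < a + b
|8.7 - 5.4| < c < 8.7 + 5.4
3.3 < c < 14.1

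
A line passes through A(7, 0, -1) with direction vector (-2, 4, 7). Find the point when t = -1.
P(-1) = (7 + (-2)(-1), 0 + 4(-1), -1 + 7(-1)) = (9, -4, -8)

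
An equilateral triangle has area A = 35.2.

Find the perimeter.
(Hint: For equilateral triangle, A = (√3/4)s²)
A = (√3/4)s²  →  s² = 4A/√3 = 4·35.2/√3 = 81.2909
s = 9.01615
Perimeter = 3s = 27.05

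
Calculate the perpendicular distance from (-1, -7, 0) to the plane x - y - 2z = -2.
d = |1(-1) + (-1)(-7) + (-2)(0) - (-2)| / √(1² + (-1)² + (-2)²) = 8/√6 = 3.266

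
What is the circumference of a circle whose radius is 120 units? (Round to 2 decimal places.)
Circumference = 2 * pi * r
Circumference = 2 * pi * 120
Circumference = 753.98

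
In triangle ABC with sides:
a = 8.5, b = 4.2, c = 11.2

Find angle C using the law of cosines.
cos(C) = (a² + b² - c²)/(2ab)
cos(C) = (8.5² + 4.2² - 11.2²)/(2·8.5·4.2) = -35.55/71.4 = -0.497899
C = arccos(-0.497899) = 119.9°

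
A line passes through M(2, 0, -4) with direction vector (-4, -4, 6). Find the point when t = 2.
P(2) = (2 + (-4)(2), 0 + (-4)(2), -4 + 6(2)) = (-6, -8, 8)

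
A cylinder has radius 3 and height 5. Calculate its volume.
Volume = pi * r² * h
Volume = pi * 3² * 5
Volume = pi * 9 * 5
Volume = pi * 45
Volume = 141.37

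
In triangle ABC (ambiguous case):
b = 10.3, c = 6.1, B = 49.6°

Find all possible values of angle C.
sin(C)/c = sin(B)/b  →  sin(C) = c·sin(B)/b = 6.1·sin(49.6°)/10.3 = 0.451008
C₁ = arcsin(0.451008) = 26.81°,  C₂ = 180° - C₁ = 153.19°
Check C₂: A = 180° - 49.6° - 153.19° = -22.79° ≤ 0, rejected
C = 26.81° (one solution)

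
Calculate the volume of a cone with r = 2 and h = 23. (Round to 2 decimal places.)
Volume = (1/3) * pi * r² * h
Volume = (1/3) * pi * 2² * 23
Volume = (1/3) * pi * 4 * 23
Volume = (1/3) * pi * 92
Volume = 96.34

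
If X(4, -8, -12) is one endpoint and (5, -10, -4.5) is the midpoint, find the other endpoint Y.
Y = (2×5 - 4, 2×(-10) - (-8), 2×(-4.5) - (-12)) = (6, -12, 3)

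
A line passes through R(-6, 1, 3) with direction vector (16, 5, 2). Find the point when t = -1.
P(-1) = (-6 + 16(-1), 1 + 5(-1), 3 + 2(-1)) = (-22, -4, 1)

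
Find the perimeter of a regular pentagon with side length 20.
Perimeter = number of sides * side length
Perimeter = 5 * 20
Perimeter = 100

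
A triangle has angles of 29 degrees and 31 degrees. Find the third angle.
Sum of angles in a triangle = 180 degrees
Third angle = 180 - 29 - 31
Third angle = 120 degrees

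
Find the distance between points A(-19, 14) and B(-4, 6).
Using the distance formula: d = sqrt((x₂-x₁)² + (y₂-y₁)²)
dx = (-4) - (-19) = 15
dy = 6 - 14 = -8
d = sqrt(15² + (-8)²) = sqrt(225 + 64) = sqrt(289) = 17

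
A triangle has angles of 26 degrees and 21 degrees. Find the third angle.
Sum of angles in a triangle = 180 degrees
Third angle = 180 - 26 - 21
Third angle = 133 degrees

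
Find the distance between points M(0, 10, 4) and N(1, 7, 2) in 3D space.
d = √[(1)² + (-3)² + (-2)²] = √14 = 3.742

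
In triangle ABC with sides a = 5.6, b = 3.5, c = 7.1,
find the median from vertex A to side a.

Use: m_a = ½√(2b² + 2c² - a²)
m_a = ½√(2·3.5² + 2·7.1² - 5.6²)
m_a = ½√(24.5 + 100.82 - 31.36) = ½√93.96 = 4.847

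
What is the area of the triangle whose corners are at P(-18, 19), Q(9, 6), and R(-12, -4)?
Using the coordinate formula: Area = (1/2)|x₁(y₂-y₃) + x₂(y₃-y₁) + x₃(y₁-y₂)|
Area = (1/2)|(-18)(6-(-4)) + 9((-4)-19) + (-12)(19-6)|
Area = (1/2)|(-18)*10 + 9*(-23) + (-12)*13|
Area = (1/2)|(-180) + (-207) + (-156)|
Area = (1/2)*543 = 271.50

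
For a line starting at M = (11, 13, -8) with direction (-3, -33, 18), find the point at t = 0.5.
P(0.5) = (11 + (-3)(0.5), 13 + (-33)(0.5), -8 + 18(0.5)) = (9.5, -3.5, 1)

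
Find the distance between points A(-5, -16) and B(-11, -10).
Using the distance formula: d = sqrt((x₂-x₁)² + (y₂-y₁)²)
dx = (-11) - (-5) = -6
dy = (-10) - (-16) = 6
d = sqrt((-6)² + 6²) = sqrt(36 + 36) = sqrt(72) = 8.49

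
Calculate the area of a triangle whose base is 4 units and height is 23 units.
Area = (1/2) * base * height
Area = (1/2) * 4 * 23
Area = 46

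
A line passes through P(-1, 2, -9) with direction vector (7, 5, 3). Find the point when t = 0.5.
P(0.5) = (-1 + 7(0.5), 2 + 5(0.5), -9 + 3(0.5)) = (2.5, 4.5, -7.5)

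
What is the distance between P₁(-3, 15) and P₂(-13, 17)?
Using the distance formula: d = sqrt((x₂-x₁)² + (y₂-y₁)²)
dx = (-13) - (-3) = -10
dy = 17 - 15 = 2
d = sqrt((-10)² + 2²) = sqrt(100 + 4) = sqrt(104) = 10.20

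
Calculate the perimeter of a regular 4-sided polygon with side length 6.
Perimeter = number of sides * side length
Perimeter = 4 * 6
Perimeter = 24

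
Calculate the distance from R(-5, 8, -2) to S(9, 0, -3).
d = √[(14)² + (-8)² + (-1)²] = √261 = 16.16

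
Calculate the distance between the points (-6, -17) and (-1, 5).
Using the distance formula: d = sqrt((x₂-x₁)² + (y₂-y₁)²)
dx = (-1) - (-6) = 5
dy = 5 - (-17) = 22
d = sqrt(5² + 22²) = sqrt(25 + 484) = sqrt(509) = 22.56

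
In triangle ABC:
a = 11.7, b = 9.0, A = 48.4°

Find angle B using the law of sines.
sin(B)/b = sin(A)/a
sin(B) = b·sin(A)/a = 9.0·sin(48.4°)/11.7 = 0.575229
B = arcsin(0.575229) = 35.12°  (b ≤ a, so B ≤ A and the acute solution is unique)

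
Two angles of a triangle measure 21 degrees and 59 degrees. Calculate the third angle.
Sum of angles in a triangle = 180 degrees
Third angle = 180 - 21 - 59
Third angle = 100 degrees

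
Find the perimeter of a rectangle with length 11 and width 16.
Perimeter = 2 * (length + width)
Perimeter = 2 * (11 + 16)
Perimeter = 2 * 27
Perimeter = 54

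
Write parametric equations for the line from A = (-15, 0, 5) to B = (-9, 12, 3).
Direction vector d = B - A = (6, 12, -2)
x = -15 + 6t, y = 0 + 12t, z = 5 - 2t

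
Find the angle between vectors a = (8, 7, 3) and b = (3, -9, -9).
a·b = -66, |a|² = 122, |b|² = 171
cos θ = -66/√20862 ≈ -0.4569
θ ≈ 117.2°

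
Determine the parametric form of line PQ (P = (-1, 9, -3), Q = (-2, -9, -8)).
Direction vector d = Q - P = (-1, -18, -5)
x = -1 - t, y = 9 - 18t, z = -3 - 5t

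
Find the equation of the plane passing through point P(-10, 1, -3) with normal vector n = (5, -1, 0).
d = n·P = (5)(-10) + (-1)(1) + (0)(-3) = -51
Plane: 5x - y = -51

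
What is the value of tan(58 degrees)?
tan(58 degrees) = 1.6003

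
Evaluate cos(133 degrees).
cos(133 degrees) = -0.682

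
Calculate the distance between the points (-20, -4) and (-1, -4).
Using the distance formula: d = sqrt((x₂-x₁)² + (y₂-y₁)²)
dx = (-1) - (-20) = 19
dy = (-4) - (-4) = 0
d = sqrt(19² + 0²) = sqrt(361 + 0) = sqrt(361) = 19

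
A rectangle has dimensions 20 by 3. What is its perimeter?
Perimeter = 2 * (length + width)
Perimeter = 2 * (20 + 3)
Perimeter = 2 * 23
Perimeter = 46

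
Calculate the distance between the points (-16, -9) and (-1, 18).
Using the distance formula: d = sqrt((x₂-x₁)² + (y₂-y₁)²)
dx = (-1) - (-16) = 15
dy = 18 - (-9) = 27
d = sqrt(15² + 27²) = sqrt(225 + 729) = sqrt(954) = 30.89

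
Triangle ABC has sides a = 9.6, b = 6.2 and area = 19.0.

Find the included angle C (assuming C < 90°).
Area = ½ab·sin(C)  →  sin(C) = 2·Area/(ab)
sin(C) = 2·19.0/(9.6·6.2) = 0.638441
C = arcsin(0.638441) = 39.68°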